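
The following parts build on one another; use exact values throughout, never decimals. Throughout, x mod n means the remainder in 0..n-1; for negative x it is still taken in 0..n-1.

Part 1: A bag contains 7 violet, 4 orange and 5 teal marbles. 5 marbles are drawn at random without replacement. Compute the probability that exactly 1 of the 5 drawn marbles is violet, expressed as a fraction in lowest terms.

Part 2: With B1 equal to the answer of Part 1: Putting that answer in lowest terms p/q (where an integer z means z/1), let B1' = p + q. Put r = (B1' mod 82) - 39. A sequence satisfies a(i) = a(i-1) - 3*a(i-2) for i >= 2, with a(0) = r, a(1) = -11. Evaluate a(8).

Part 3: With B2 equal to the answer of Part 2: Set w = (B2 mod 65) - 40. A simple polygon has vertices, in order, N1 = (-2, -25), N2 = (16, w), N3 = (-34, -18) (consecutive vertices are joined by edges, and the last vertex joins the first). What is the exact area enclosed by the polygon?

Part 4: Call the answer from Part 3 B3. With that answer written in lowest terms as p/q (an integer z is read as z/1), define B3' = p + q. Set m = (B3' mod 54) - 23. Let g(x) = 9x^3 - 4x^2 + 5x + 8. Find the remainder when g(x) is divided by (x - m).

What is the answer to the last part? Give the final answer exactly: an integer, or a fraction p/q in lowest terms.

Part 1: total draws C(16,5) = 4368; favorable C(7,1)*C(9,4) = 882; P = 21/104; answer 21/104
Part 2: B1 = 21/104; threaded value p + q = 125; r = 4; a(2) = 1*(-11) - 3*(4) = -23; iterating: a(2)=-23, a(3)=10, a(4)=79, a(5)=49, a(6)=-188, a(7)=-335, a(8)=229; answer 229
Part 3: B2 = 229; w = -6; cross terms: (-2*-6 - 16*-25)=412, (16*-18 - -34*-6)=-492, (-34*-25 - -2*-18)=814; twice the area = |734| = 734; area = 367; answer 367
Part 4: B3 = 367; threaded value p + q = 368; m = 21; remainder = value at the root: 9*(21)^3 - 4*(21)^2 + 5*(21)^1 + 8 = (83349) + (-1764) + (105) + (8) = 81698; answer 81698

81698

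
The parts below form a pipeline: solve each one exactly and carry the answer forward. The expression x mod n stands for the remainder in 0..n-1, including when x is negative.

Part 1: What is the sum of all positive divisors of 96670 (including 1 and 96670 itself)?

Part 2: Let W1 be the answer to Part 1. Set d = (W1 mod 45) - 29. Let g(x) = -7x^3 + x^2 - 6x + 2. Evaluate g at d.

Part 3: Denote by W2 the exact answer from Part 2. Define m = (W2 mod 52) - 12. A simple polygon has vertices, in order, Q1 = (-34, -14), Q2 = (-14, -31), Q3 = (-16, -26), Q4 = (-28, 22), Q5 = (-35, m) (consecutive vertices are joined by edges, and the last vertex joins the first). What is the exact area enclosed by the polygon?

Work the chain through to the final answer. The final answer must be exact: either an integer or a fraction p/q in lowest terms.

543

Part 1: 96670 = 2 * 5 * 7 * 1381; sigma = (1 + 2) * (1 + 5) * (1 + 7) * (1 + 1381) = 3 * 6 * 8 * 1382 = 199008; answer 199008
Part 2: W1 = 199008; d = -11; -7*(-11)^3 + 1*(-11)^2 - 6*(-11)^1 + 2 = (9317) + (121) + (66) + (2) = 9506; answer 9506
Part 3: W2 = 9506; m = 30; cross terms: (-34*-31 - -14*-14)=858, (-14*-26 - -16*-31)=-132, (-16*22 - -28*-26)=-1080, (-28*30 - -35*22)=-70, (-35*-14 - -34*30)=1510; twice the area = |1086| = 1086; area = 543; answer 543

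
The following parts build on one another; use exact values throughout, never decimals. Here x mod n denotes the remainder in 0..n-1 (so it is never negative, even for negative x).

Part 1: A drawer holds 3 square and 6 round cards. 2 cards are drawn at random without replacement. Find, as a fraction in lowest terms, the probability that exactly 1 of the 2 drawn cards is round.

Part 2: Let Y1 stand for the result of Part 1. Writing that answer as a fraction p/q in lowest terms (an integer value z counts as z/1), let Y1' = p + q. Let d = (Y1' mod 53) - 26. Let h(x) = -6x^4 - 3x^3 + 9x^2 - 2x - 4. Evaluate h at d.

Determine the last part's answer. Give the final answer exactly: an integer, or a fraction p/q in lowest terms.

-1637742

Part 1: total draws C(9,2) = 36; favorable C(6,1)*C(3,1) = 18; P = 1/2; answer 1/2
Part 2: Y1 = 1/2; threaded value p + q = 3; d = -23; -6*(-23)^4 - 3*(-23)^3 + 9*(-23)^2 - 2*(-23)^1 - 4 = (-1679046) + (36501) + (4761) + (46) + (-4) = -1637742; answer -1637742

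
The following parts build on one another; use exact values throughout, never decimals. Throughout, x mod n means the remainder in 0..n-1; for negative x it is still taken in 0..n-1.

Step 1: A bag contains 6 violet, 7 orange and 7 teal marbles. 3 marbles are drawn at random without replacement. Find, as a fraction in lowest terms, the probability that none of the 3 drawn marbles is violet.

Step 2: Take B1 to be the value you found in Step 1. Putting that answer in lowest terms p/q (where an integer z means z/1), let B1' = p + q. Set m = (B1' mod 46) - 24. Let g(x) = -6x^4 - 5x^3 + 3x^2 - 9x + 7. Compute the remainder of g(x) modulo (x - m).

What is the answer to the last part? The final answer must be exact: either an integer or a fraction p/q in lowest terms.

-371817

Step 1: total draws C(20,3) = 1140; favorable C(14,3) = 364; P = 91/285; answer 91/285
Step 2: B1 = 91/285; threaded value p + q = 376; m = -16; remainder = value at the root: -6*(-16)^4 - 5*(-16)^3 + 3*(-16)^2 - 9*(-16)^1 + 7 = (-393216) + (20480) + (768) + (144) + (7) = -371817; answer -371817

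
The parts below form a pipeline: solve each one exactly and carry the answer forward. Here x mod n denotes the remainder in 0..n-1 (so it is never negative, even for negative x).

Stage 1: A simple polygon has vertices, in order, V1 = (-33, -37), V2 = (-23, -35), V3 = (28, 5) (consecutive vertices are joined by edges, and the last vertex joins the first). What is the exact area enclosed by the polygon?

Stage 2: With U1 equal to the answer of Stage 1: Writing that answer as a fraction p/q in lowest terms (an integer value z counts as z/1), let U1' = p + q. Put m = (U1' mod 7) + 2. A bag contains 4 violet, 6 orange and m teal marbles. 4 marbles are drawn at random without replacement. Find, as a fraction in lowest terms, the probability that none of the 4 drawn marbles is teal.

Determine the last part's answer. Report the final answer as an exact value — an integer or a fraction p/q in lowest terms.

2/13

Stage 1: cross terms: (-33*-35 - -23*-37)=304, (-23*5 - 28*-35)=865, (28*-37 - -33*5)=-871; twice the area = |298| = 298; area = 149; answer 149
Stage 2: U1 = 149; threaded value p + q = 150; m = 5; total draws C(15,4) = 1365; favorable C(10,4) = 210; P = 2/13; answer 2/13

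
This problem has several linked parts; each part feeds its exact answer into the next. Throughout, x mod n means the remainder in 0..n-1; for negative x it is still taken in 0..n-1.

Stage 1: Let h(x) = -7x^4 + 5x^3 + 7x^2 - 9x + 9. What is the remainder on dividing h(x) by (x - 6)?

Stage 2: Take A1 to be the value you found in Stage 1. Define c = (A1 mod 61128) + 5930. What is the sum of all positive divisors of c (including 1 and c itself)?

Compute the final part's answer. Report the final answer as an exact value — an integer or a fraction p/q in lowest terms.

Stage 1: remainder = value at the root: -7*(6)^4 + 5*(6)^3 + 7*(6)^2 - 9*(6)^1 + 9 = (-9072) + (1080) + (252) + (-54) + (9) = -7785; answer -7785
Stage 2: A1 = -7785; c = 59273; 59273 is prime, so its only divisors are 1 and 59273; sigma = 1 + 59273 = 59274; answer 59274

59274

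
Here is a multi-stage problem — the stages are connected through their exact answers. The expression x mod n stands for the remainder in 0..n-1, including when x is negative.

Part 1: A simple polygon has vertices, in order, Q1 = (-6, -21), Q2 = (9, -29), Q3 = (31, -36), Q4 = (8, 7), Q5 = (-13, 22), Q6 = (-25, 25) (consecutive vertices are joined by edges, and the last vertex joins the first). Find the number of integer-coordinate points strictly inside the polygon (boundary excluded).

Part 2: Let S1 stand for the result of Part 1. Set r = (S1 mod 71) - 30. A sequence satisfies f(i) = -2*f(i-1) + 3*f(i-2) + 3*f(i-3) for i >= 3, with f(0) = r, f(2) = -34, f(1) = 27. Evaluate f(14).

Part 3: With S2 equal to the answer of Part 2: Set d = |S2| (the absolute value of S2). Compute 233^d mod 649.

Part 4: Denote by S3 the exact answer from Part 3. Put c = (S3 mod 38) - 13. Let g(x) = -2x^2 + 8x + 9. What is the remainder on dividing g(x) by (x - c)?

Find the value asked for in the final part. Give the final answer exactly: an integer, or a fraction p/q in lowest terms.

Part 1: cross terms: (-6*-29 - 9*-21)=363, (9*-36 - 31*-29)=575, (31*7 - 8*-36)=505, (8*22 - -13*7)=267, (-13*25 - -25*22)=225, (-25*-21 - -6*25)=675; twice the area = |2610| = 2610; area = 1305; boundary points = 1 + 1 + 1 + 3 + 3 + 1 = 10; strictly interior points = area - boundary/2 + 1 = 1301; answer 1301
Part 2: S1 = 1301; r = -7; f(3) = -2*(-34) + 3*(27) + 3*(-7) = 128; iterating: f(3)=128, f(4)=-277, f(5)=836, f(6)=-2119, f(7)=5915, f(8)=-15679, f(9)=42746, f(10)=-114784, f(11)=310769, f(12)=-837652, f(13)=2263259, f(14)=-6107167; answer -6107167
Part 3: S2 = -6107167; d = 6107167; squarings mod 649: 233^1=233, 233^2=422, 233^4=258, 233^8=366, 233^16=262, 233^32=499, 233^64=434, 233^128=146, 233^256=548, 233^512=466, 233^1024=390, 233^2048=234, 233^4096=240, 233^8192=488, 233^16384=610, 233^32768=223, 233^65536=405, 233^131072=477, 233^262144=379, 233^524288=212, 233^1048576=163, 233^2097152=609, 233^4194304=302; 233^6107167 = 233^1 * 233^2 * 233^4 * 233^8 * 233^16 * 233^4096 * 233^8192 * 233^65536 * 233^262144 * 233^524288 * 233^1048576 * 233^4194304 = 216 (mod 649); answer 216
Part 4: S3 = 216; c = 13; remainder = value at the root: -2*(13)^2 + 8*(13)^1 + 9 = (-338) + (104) + (9) = -225; answer -225

-225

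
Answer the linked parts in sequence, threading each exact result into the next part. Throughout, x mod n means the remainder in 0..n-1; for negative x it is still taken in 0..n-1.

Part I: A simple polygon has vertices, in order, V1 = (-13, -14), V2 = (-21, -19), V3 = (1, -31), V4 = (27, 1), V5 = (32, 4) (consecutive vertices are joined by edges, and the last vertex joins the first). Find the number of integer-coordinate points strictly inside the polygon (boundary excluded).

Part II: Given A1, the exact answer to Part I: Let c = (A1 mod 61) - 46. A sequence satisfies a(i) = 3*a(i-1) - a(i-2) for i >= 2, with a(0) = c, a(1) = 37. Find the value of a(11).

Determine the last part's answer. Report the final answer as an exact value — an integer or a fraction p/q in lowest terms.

865022

Part I: cross terms: (-13*-19 - -21*-14)=-47, (-21*-31 - 1*-19)=670, (1*1 - 27*-31)=838, (27*4 - 32*1)=76, (32*-14 - -13*4)=-396; twice the area = |1141| = 1141; area = 1141/2; boundary points = 1 + 2 + 2 + 1 + 9 = 15; strictly interior points = area - boundary/2 + 1 = 564; answer 564
Part II: A1 = 564; c = -31; a(2) = 3*(37) - 1*(-31) = 142; iterating: a(2)=142, a(3)=389, a(4)=1025, a(5)=2686, a(6)=7033, a(7)=18413, a(8)=48206, a(9)=126205, a(10)=330409, a(11)=865022; answer 865022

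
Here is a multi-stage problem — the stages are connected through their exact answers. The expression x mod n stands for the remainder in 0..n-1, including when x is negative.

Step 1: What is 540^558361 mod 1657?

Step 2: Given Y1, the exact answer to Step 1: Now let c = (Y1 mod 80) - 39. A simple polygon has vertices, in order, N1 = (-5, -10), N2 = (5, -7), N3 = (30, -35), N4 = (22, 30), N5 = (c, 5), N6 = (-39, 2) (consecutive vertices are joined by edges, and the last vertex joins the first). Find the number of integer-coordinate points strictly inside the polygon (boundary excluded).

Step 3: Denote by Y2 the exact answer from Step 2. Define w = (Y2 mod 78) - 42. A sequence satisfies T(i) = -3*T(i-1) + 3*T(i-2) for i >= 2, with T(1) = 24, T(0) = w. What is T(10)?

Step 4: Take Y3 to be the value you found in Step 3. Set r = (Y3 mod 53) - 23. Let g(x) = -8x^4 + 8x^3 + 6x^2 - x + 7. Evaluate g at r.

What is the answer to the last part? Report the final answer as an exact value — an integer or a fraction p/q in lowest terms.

Step 1: squarings mod 1657: 540^1=540, 540^2=1625, 540^4=1024, 540^8=1352, 540^16=233, 540^32=1265, 540^64=1220, 540^128=414, 540^256=725, 540^512=356, 540^1024=804, 540^2048=186, 540^4096=1456, 540^8192=633, 540^16384=1352, 540^32768=233, 540^65536=1265, 540^131072=1220, 540^262144=414, 540^524288=725; 540^558361 = 540^1 * 540^8 * 540^16 * 540^256 * 540^1024 * 540^32768 * 540^524288 = 26 (mod 1657); answer 26
Step 2: Y1 = 26; c = -13; cross terms: (-5*-7 - 5*-10)=85, (5*-35 - 30*-7)=35, (30*30 - 22*-35)=1670, (22*5 - -13*30)=500, (-13*2 - -39*5)=169, (-39*-10 - -5*2)=400; twice the area = |2859| = 2859; area = 2859/2; boundary points = 1 + 1 + 1 + 5 + 1 + 2 = 11; strictly interior points = area - boundary/2 + 1 = 1425; answer 1425
Step 3: Y2 = 1425; w = -21; T(2) = -3*(24) + 3*(-21) = -135; iterating: T(2)=-135, T(3)=477, T(4)=-1836, T(5)=6939, T(6)=-26325, T(7)=99792, T(8)=-378351, T(9)=1434429, T(10)=-5438340; answer -5438340
Step 4: Y3 = -5438340; r = 20; -8*(20)^4 + 8*(20)^3 + 6*(20)^2 - 1*(20)^1 + 7 = (-1280000) + (64000) + (2400) + (-20) + (7) = -1213613; answer -1213613

-1213613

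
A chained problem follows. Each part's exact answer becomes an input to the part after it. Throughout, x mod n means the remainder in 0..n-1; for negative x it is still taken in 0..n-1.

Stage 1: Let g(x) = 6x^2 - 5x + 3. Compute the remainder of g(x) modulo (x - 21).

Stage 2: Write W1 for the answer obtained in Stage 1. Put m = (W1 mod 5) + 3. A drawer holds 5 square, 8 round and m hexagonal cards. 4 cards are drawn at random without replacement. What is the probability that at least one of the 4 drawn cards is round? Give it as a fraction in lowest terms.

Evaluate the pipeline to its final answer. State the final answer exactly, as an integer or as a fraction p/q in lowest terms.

290/323

Stage 1: remainder = value at the root: 6*(21)^2 - 5*(21)^1 + 3 = (2646) + (-105) + (3) = 2544; answer 2544
Stage 2: W1 = 2544; m = 7; total draws C(20,4) = 4845; complement C(12,4) = 495; favorable 4845 - 495 = 4350; P = 290/323; answer 290/323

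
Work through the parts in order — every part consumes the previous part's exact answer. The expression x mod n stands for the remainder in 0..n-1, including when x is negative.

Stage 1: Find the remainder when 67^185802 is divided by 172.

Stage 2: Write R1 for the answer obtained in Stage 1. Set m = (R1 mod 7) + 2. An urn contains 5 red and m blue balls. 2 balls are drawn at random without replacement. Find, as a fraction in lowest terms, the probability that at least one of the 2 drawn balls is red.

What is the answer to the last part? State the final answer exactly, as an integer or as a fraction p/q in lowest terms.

Stage 1: squarings mod 172: 67^1=67, 67^2=17, 67^4=117, 67^8=101, 67^16=53, 67^32=57, 67^64=153, 67^128=17, 67^256=117, 67^512=101, 67^1024=53, 67^2048=57, 67^4096=153, 67^8192=17, 67^16384=117, 67^32768=101, 67^65536=53, 67^131072=57; 67^185802 = 67^2 * 67^8 * 67^64 * 67^128 * 67^256 * 67^1024 * 67^4096 * 67^16384 * 67^32768 * 67^131072 = 133 (mod 172); answer 133
Stage 2: R1 = 133; m = 2; total draws C(7,2) = 21; complement C(2,2) = 1; favorable 21 - 1 = 20; P = 20/21; answer 20/21

20/21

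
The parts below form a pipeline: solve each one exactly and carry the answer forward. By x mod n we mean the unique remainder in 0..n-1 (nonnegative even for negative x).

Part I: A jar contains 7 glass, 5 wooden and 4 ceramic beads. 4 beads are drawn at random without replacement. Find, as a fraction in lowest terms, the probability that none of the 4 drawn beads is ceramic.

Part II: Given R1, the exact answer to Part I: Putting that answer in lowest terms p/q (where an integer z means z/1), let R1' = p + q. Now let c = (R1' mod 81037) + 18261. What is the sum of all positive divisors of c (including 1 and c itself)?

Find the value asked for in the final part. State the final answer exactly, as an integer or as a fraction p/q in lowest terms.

34048

Part I: total draws C(16,4) = 1820; favorable C(12,4) = 495; P = 99/364; answer 99/364
Part II: R1 = 99/364; threaded value p + q = 463; c = 18724; 18724 = 2^2 * 31 * 151; sigma = (1 + 2 + 4) * (1 + 31) * (1 + 151) = 7 * 32 * 152 = 34048; answer 34048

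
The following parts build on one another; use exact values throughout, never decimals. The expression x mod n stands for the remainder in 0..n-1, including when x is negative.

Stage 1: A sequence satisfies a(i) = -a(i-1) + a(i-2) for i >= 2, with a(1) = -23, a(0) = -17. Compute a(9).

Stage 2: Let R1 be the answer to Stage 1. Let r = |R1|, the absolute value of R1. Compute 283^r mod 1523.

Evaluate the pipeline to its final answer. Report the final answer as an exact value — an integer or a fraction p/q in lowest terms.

579

Stage 1: a(2) = -1*(-23) + 1*(-17) = 6; iterating: a(2)=6, a(3)=-29, a(4)=35, a(5)=-64, a(6)=99, a(7)=-163, a(8)=262, a(9)=-425; answer -425
Stage 2: R1 = -425; r = 425; squarings mod 1523: 283^1=283, 283^2=893, 283^4=920, 283^8=1135, 283^16=1290, 283^32=984, 283^64=1151, 283^128=1314, 283^256=1037; 283^425 = 283^1 * 283^8 * 283^32 * 283^128 * 283^256 = 579 (mod 1523); answer 579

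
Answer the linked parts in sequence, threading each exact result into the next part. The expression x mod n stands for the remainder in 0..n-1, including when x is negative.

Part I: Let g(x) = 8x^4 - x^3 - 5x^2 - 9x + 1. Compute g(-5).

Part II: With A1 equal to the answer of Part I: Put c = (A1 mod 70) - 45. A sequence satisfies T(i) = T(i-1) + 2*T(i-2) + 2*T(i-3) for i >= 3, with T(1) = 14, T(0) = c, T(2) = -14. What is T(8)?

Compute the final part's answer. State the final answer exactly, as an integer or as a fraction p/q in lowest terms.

-2436

Part I: 8*(-5)^4 - 1*(-5)^3 - 5*(-5)^2 - 9*(-5)^1 + 1 = (5000) + (125) + (-125) + (45) + (1) = 5046; answer 5046
Part II: A1 = 5046; c = -39; T(3) = 1*(-14) + 2*(14) + 2*(-39) = -64; iterating: T(3)=-64, T(4)=-64, T(5)=-220, T(6)=-476, T(7)=-1044, T(8)=-2436; answer -2436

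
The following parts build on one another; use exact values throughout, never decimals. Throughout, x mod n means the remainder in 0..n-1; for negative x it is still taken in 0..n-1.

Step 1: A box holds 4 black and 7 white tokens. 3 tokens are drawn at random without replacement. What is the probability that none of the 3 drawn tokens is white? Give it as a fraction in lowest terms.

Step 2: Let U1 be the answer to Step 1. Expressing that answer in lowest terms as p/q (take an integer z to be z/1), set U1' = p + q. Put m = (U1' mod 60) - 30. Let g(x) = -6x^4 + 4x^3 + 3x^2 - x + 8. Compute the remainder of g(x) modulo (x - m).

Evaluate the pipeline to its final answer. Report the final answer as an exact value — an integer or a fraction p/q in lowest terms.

-753418

Step 1: total draws C(11,3) = 165; favorable C(4,3) = 4; P = 4/165; answer 4/165
Step 2: U1 = 4/165; threaded value p + q = 169; m = 19; remainder = value at the root: -6*(19)^4 + 4*(19)^3 + 3*(19)^2 - 1*(19)^1 + 8 = (-781926) + (27436) + (1083) + (-19) + (8) = -753418; answer -753418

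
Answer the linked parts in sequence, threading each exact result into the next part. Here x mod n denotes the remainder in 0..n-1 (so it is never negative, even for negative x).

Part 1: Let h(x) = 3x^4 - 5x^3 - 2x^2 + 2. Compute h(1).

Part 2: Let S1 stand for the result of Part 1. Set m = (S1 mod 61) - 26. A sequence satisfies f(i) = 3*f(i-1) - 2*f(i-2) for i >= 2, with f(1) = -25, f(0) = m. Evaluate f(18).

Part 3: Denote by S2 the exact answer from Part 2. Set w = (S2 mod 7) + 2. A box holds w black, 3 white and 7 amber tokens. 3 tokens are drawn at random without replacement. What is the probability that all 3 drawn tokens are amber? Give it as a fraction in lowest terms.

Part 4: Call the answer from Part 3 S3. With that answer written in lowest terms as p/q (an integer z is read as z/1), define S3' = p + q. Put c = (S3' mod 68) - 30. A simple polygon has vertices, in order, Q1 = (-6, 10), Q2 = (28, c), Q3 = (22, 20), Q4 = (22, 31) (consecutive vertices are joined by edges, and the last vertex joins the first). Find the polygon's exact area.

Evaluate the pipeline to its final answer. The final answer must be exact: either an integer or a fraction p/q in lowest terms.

Part 1: 3*(1)^4 - 5*(1)^3 - 2*(1)^2 + 2 = (3) + (-5) + (-2) + (2) = -2; answer -2
Part 2: S1 = -2; m = 33; f(2) = 3*(-25) - 2*(33) = -141; iterating: f(2)=-141, f(3)=-373, f(4)=-837, f(5)=-1765, f(6)=-3621, f(7)=-7333, f(8)=-14757, f(9)=-29605, f(10)=-59301, f(11)=-118693, f(12)=-237477, f(13)=-475045, f(14)=-950181, f(15)=-1900453, f(16)=-3800997, f(17)=-7602085, f(18)=-15204261; answer -15204261
Part 3: S2 = -15204261; w = 7; total draws C(17,3) = 680; favorable C(7,3) = 35; P = 7/136; answer 7/136
Part 4: S3 = 7/136; threaded value p + q = 143; c = -23; cross terms: (-6*-23 - 28*10)=-142, (28*20 - 22*-23)=1066, (22*31 - 22*20)=242, (22*10 - -6*31)=406; twice the area = |1572| = 1572; area = 786; answer 786

786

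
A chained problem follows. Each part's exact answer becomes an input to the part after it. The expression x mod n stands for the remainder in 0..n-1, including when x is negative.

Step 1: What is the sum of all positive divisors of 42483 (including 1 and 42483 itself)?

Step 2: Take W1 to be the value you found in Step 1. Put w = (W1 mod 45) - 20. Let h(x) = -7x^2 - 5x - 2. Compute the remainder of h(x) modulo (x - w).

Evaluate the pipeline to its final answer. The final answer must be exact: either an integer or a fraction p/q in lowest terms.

Step 1: 42483 = 3 * 7^2 * 17^2; sigma = (1 + 3) * (1 + 7 + 49) * (1 + 17 + 289) = 4 * 57 * 307 = 69996; answer 69996
Step 2: W1 = 69996; w = 1; remainder = value at the root: -7*(1)^2 - 5*(1)^1 - 2 = (-7) + (-5) + (-2) = -14; answer -14

-14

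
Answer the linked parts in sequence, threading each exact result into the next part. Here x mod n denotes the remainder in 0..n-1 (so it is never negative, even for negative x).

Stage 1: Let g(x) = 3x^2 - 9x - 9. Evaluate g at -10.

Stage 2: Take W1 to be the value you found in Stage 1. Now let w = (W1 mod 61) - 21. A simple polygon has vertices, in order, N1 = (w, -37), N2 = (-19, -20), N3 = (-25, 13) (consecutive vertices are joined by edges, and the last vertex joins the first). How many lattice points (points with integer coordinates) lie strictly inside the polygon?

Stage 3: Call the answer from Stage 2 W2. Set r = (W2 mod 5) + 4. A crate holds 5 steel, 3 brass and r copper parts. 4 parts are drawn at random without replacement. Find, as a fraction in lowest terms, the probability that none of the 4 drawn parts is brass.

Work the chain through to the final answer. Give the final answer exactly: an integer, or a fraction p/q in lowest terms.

30/91

Stage 1: 3*(-10)^2 - 9*(-10)^1 - 9 = (300) + (90) + (-9) = 381; answer 381
Stage 2: W1 = 381; w = -6; cross terms: (-6*-20 - -19*-37)=-583, (-19*13 - -25*-20)=-747, (-25*-37 - -6*13)=1003; twice the area = |-327| = 327; area = 327/2; boundary points = 1 + 3 + 1 = 5; strictly interior points = area - boundary/2 + 1 = 162; answer 162
Stage 3: W2 = 162; r = 6; total draws C(14,4) = 1001; favorable C(11,4) = 330; P = 30/91; answer 30/91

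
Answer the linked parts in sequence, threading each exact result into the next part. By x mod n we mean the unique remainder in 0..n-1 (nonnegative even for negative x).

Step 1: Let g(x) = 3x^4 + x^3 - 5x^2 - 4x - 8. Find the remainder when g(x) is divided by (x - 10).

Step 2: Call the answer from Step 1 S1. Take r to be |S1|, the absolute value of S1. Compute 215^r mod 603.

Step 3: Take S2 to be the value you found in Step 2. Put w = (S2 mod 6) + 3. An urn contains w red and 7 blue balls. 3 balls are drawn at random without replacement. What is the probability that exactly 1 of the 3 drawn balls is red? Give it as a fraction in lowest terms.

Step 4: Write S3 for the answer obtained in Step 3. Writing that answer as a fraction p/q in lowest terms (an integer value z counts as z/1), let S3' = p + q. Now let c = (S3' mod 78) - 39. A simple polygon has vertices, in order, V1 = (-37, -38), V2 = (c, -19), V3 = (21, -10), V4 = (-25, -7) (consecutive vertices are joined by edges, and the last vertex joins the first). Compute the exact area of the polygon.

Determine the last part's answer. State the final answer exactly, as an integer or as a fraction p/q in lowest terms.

1174

Step 1: remainder = value at the root: 3*(10)^4 + 1*(10)^3 - 5*(10)^2 - 4*(10)^1 - 8 = (30000) + (1000) + (-500) + (-40) + (-8) = 30452; answer 30452
Step 2: S1 = 30452; r = 30452; squarings mod 603: 215^1=215, 215^2=397, 215^4=226, 215^8=424, 215^16=82, 215^32=91, 215^64=442, 215^128=595, 215^256=64, 215^512=478, 215^1024=550, 215^2048=397, 215^4096=226, 215^8192=424, 215^16384=82; 215^30452 = 215^4 * 215^16 * 215^32 * 215^64 * 215^128 * 215^512 * 215^1024 * 215^4096 * 215^8192 * 215^16384 = 226 (mod 603); answer 226
Step 3: S2 = 226; w = 7; total draws C(14,3) = 364; favorable C(7,1)*C(7,2) = 147; P = 21/52; answer 21/52
Step 4: S3 = 21/52; threaded value p + q = 73; c = 34; cross terms: (-37*-19 - 34*-38)=1995, (34*-10 - 21*-19)=59, (21*-7 - -25*-10)=-397, (-25*-38 - -37*-7)=691; twice the area = |2348| = 2348; area = 1174; answer 1174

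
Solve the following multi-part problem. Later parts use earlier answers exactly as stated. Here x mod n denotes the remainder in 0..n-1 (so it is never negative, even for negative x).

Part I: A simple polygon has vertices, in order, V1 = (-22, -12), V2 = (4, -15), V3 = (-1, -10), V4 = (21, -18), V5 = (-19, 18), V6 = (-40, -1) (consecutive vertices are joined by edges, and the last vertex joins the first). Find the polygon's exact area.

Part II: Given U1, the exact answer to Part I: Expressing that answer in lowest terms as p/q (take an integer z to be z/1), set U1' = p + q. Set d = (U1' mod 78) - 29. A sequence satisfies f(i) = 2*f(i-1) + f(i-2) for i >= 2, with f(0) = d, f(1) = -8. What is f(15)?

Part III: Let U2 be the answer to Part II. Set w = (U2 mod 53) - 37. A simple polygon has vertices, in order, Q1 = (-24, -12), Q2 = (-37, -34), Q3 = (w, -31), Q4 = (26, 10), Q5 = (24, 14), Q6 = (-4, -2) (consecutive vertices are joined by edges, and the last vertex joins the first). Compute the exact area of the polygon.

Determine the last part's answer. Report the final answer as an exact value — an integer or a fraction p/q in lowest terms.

1753/2

Part I: cross terms: (-22*-15 - 4*-12)=378, (4*-10 - -1*-15)=-55, (-1*-18 - 21*-10)=228, (21*18 - -19*-18)=36, (-19*-1 - -40*18)=739, (-40*-12 - -22*-1)=458; twice the area = |1784| = 1784; area = 892; answer 892
Part II: U1 = 892; threaded value p + q = 893; d = 6; f(2) = 2*(-8) + 1*(6) = -10; iterating: f(2)=-10, f(3)=-28, f(4)=-66, f(5)=-160, f(6)=-386, f(7)=-932, f(8)=-2250, f(9)=-5432, f(10)=-13114, f(11)=-31660, f(12)=-76434, f(13)=-184528, f(14)=-445490, f(15)=-1075508; answer -1075508
Part III: U2 = -1075508; w = -16; cross terms: (-24*-34 - -37*-12)=372, (-37*-31 - -16*-34)=603, (-16*10 - 26*-31)=646, (26*14 - 24*10)=124, (24*-2 - -4*14)=8, (-4*-12 - -24*-2)=0; twice the area = |1753| = 1753; area = 1753/2; answer 1753/2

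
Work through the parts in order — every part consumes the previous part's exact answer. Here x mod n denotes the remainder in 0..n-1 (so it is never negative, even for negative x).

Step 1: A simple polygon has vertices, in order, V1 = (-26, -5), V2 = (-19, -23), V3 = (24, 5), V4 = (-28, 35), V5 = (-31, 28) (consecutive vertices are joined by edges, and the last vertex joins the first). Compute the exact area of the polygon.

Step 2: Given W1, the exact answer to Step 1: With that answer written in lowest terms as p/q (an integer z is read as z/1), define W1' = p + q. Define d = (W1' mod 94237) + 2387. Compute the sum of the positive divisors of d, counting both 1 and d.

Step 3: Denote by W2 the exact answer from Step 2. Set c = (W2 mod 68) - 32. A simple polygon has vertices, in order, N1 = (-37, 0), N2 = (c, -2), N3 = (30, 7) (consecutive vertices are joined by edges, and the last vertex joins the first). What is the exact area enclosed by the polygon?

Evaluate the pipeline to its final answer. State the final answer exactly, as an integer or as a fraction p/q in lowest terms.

Step 1: cross terms: (-26*-23 - -19*-5)=503, (-19*5 - 24*-23)=457, (24*35 - -28*5)=980, (-28*28 - -31*35)=301, (-31*-5 - -26*28)=883; twice the area = |3124| = 3124; area = 1562; answer 1562
Step 2: W1 = 1562; threaded value p + q = 1563; d = 3950; 3950 = 2 * 5^2 * 79; sigma = (1 + 2) * (1 + 5 + 25) * (1 + 79) = 3 * 31 * 80 = 7440; answer 7440
Step 3: W2 = 7440; c = -4; cross terms: (-37*-2 - -4*0)=74, (-4*7 - 30*-2)=32, (30*0 - -37*7)=259; twice the area = |365| = 365; area = 365/2; answer 365/2

365/2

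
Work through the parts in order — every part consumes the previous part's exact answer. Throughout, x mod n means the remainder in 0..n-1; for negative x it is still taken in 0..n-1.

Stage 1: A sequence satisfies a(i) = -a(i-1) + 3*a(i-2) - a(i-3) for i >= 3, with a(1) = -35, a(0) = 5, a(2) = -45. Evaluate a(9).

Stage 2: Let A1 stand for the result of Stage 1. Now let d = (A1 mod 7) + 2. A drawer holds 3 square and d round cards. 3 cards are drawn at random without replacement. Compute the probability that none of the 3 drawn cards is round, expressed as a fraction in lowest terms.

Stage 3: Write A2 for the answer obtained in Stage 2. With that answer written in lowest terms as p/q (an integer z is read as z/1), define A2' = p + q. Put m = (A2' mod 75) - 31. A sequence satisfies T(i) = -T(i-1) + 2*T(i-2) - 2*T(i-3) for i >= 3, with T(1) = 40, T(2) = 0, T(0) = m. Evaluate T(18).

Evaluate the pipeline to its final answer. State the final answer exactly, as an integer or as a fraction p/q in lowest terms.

Stage 1: a(3) = -1*(-45) + 3*(-35) - 1*(5) = -65; iterating: a(3)=-65, a(4)=-35, a(5)=-115, a(6)=75, a(7)=-385, a(8)=725, a(9)=-1955; answer -1955
Stage 2: A1 = -1955; d = 7; total draws C(10,3) = 120; favorable C(3,3) = 1; P = 1/120; answer 1/120
Stage 3: A2 = 1/120; threaded value p + q = 121; m = 15; T(3) = -1*(0) + 2*(40) - 2*(15) = 50; iterating: T(3)=50, T(4)=-130, T(5)=230, T(6)=-590, T(7)=1310, T(8)=-2950, T(9)=6750, T(10)=-15270, T(11)=34670, T(12)=-78710, T(13)=178590, T(14)=-405350, T(15)=919950, T(16)=-2087830, T(17)=4738430, T(18)=-10753990; answer -10753990

-10753990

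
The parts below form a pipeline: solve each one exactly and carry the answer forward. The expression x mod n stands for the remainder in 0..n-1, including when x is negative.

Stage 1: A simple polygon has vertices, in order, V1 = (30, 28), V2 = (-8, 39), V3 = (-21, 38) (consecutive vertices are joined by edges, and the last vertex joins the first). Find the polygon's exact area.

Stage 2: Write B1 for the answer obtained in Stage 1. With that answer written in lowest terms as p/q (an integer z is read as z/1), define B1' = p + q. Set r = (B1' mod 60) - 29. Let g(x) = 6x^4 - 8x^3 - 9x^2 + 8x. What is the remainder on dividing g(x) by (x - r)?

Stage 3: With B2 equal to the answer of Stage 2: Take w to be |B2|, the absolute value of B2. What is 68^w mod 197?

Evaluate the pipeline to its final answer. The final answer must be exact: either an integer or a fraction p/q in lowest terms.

Stage 1: cross terms: (30*39 - -8*28)=1394, (-8*38 - -21*39)=515, (-21*28 - 30*38)=-1728; twice the area = |181| = 181; area = 181/2; answer 181/2
Stage 2: B1 = 181/2; threaded value p + q = 183; r = -26; remainder = value at the root: 6*(-26)^4 - 8*(-26)^3 - 9*(-26)^2 + 8*(-26)^1 = (2741856) + (140608) + (-6084) + (-208) = 2876172; answer 2876172
Stage 3: B2 = 2876172; w = 2876172; squarings mod 197: 68^1=68, 68^2=93, 68^4=178, 68^8=164, 68^16=104, 68^32=178, 68^64=164, 68^128=104, 68^256=178, 68^512=164, 68^1024=104, 68^2048=178, 68^4096=164, 68^8192=104, 68^16384=178, 68^32768=164, 68^65536=104, 68^131072=178, 68^262144=164, 68^524288=104, 68^1048576=178, 68^2097152=164; 68^2876172 = 68^4 * 68^8 * 68^256 * 68^512 * 68^8192 * 68^16384 * 68^32768 * 68^65536 * 68^131072 * 68^524288 * 68^2097152 = 36 (mod 197); answer 36

36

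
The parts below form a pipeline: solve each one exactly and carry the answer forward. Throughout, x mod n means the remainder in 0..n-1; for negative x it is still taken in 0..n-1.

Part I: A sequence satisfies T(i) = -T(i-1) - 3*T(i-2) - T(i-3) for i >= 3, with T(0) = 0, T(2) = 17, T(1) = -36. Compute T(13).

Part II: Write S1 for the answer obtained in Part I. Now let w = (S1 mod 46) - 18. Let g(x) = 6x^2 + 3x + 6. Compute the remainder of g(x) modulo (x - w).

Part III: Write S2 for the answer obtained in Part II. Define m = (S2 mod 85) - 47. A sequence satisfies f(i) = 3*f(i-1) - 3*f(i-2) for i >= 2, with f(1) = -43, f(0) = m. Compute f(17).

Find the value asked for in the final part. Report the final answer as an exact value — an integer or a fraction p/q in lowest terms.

-459270

Part I: T(3) = -1*(17) - 3*(-36) - 1*(0) = 91; iterating: T(3)=91, T(4)=-106, T(5)=-184, T(6)=411, T(7)=247, T(8)=-1296, T(9)=144, T(10)=3497, T(11)=-2633, T(12)=-8002, T(13)=12404; answer 12404
Part II: S1 = 12404; w = 12; remainder = value at the root: 6*(12)^2 + 3*(12)^1 + 6 = (864) + (36) + (6) = 906; answer 906
Part III: S2 = 906; m = 9; f(2) = 3*(-43) - 3*(9) = -156; iterating: f(2)=-156, f(3)=-339, f(4)=-549, f(5)=-630, f(6)=-243, f(7)=1161, f(8)=4212, f(9)=9153, f(10)=14823, f(11)=17010, f(12)=6561, f(13)=-31347, f(14)=-113724, f(15)=-247131, f(16)=-400221, f(17)=-459270; answer -459270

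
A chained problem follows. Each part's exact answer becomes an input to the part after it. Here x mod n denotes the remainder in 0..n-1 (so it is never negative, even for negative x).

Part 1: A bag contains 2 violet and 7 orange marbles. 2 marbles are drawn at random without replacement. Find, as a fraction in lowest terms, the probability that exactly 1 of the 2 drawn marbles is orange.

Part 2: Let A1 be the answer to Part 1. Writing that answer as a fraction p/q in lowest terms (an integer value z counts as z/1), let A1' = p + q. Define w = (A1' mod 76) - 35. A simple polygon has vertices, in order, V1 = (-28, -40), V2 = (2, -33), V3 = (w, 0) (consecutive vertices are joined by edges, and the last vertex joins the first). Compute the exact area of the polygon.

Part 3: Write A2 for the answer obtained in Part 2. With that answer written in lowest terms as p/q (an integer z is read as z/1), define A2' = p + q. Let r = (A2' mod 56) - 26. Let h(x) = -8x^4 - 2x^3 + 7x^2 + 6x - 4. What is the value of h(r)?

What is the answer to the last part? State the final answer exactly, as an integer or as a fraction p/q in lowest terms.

-33300

Part 1: total draws C(9,2) = 36; favorable C(7,1)*C(2,1) = 14; P = 7/18; answer 7/18
Part 2: A1 = 7/18; threaded value p + q = 25; w = -10; cross terms: (-28*-33 - 2*-40)=1004, (2*0 - -10*-33)=-330, (-10*-40 - -28*0)=400; twice the area = |1074| = 1074; area = 537; answer 537
Part 3: A2 = 537; threaded value p + q = 538; r = 8; -8*(8)^4 - 2*(8)^3 + 7*(8)^2 + 6*(8)^1 - 4 = (-32768) + (-1024) + (448) + (48) + (-4) = -33300; answer -33300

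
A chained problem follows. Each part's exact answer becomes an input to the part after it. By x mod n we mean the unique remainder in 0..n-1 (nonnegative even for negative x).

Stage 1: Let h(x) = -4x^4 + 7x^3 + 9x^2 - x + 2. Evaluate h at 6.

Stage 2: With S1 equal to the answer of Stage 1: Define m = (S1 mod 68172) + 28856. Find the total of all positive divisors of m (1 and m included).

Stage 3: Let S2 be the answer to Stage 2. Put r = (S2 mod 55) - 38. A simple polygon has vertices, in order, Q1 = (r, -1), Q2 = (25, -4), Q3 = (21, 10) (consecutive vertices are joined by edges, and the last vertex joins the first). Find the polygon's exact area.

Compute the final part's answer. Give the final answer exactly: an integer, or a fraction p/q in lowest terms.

Stage 1: -4*(6)^4 + 7*(6)^3 + 9*(6)^2 - 1*(6)^1 + 2 = (-5184) + (1512) + (324) + (-6) + (2) = -3352; answer -3352
Stage 2: S1 = -3352; m = 93676; 93676 = 2^2 * 11 * 2129; sigma = (1 + 2 + 4) * (1 + 11) * (1 + 2129) = 7 * 12 * 2130 = 178920; answer 178920
Stage 3: S2 = 178920; r = -33; cross terms: (-33*-4 - 25*-1)=157, (25*10 - 21*-4)=334, (21*-1 - -33*10)=309; twice the area = |800| = 800; area = 400; answer 400

400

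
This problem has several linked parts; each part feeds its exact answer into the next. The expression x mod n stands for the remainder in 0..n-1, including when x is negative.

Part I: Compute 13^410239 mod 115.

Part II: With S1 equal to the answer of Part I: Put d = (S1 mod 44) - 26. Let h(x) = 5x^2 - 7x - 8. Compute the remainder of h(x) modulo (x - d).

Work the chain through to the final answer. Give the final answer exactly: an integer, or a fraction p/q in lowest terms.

-10

Part I: squarings mod 115: 13^1=13, 13^2=54, 13^4=41, 13^8=71, 13^16=96, 13^32=16, 13^64=26, 13^128=101, 13^256=81, 13^512=6, 13^1024=36, 13^2048=31, 13^4096=41, 13^8192=71, 13^16384=96, 13^32768=16, 13^65536=26, 13^131072=101, 13^262144=81; 13^410239 = 13^1 * 13^2 * 13^4 * 13^8 * 13^16 * 13^32 * 13^64 * 13^512 * 13^16384 * 13^131072 * 13^262144 = 27 (mod 115); answer 27
Part II: S1 = 27; d = 1; remainder = value at the root: 5*(1)^2 - 7*(1)^1 - 8 = (5) + (-7) + (-8) = -10; answer -10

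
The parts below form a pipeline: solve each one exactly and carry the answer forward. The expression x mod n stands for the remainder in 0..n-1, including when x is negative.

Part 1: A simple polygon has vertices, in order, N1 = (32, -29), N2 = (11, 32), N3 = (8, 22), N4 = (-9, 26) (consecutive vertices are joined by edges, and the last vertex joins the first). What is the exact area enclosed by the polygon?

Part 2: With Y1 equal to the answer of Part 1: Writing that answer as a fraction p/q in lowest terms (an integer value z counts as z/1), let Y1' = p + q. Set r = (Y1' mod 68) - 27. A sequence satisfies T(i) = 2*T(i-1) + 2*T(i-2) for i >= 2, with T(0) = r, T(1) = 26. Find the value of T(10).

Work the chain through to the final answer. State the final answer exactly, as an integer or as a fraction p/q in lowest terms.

232640

Part 1: cross terms: (32*32 - 11*-29)=1343, (11*22 - 8*32)=-14, (8*26 - -9*22)=406, (-9*-29 - 32*26)=-571; twice the area = |1164| = 1164; area = 582; answer 582
Part 2: Y1 = 582; threaded value p + q = 583; r = 12; T(2) = 2*(26) + 2*(12) = 76; iterating: T(2)=76, T(3)=204, T(4)=560, T(5)=1528, T(6)=4176, T(7)=11408, T(8)=31168, T(9)=85152, T(10)=232640; answer 232640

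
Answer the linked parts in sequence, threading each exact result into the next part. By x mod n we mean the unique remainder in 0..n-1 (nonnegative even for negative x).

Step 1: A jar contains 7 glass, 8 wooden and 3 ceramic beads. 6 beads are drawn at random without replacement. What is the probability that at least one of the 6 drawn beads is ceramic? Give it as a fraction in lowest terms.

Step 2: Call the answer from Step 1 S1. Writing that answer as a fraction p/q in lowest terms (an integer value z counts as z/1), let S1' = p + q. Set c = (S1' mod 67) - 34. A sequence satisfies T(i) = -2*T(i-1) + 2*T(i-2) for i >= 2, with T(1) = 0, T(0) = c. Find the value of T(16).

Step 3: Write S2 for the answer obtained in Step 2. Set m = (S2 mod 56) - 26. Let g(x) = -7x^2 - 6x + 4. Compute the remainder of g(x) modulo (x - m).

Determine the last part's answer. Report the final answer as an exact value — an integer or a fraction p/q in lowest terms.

Step 1: total draws C(18,6) = 18564; complement C(15,6) = 5005; favorable 18564 - 5005 = 13559; P = 149/204; answer 149/204
Step 2: S1 = 149/204; threaded value p + q = 353; c = -16; T(2) = -2*(0) + 2*(-16) = -32; iterating: T(2)=-32, T(3)=64, T(4)=-192, T(5)=512, T(6)=-1408, T(7)=3840, T(8)=-10496, T(9)=28672, T(10)=-78336, T(11)=214016, T(12)=-584704, T(13)=1597440, T(14)=-4364288, T(15)=11923456, T(16)=-32575488; answer -32575488
Step 3: S2 = -32575488; m = 22; remainder = value at the root: -7*(22)^2 - 6*(22)^1 + 4 = (-3388) + (-132) + (4) = -3516; answer -3516

-3516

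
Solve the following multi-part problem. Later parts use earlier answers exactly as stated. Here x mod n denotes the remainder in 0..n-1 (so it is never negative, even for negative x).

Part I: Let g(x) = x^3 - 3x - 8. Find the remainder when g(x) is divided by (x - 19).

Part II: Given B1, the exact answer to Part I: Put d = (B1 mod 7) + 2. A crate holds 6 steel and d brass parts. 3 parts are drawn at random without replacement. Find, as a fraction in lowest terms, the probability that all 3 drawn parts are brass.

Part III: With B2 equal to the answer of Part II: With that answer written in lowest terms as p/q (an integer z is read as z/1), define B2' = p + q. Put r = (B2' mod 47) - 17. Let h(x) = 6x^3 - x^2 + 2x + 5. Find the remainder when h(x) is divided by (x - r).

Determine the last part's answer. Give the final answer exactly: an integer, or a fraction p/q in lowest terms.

Part I: remainder = value at the root: 1*(19)^3 - 3*(19)^1 - 8 = (6859) + (-57) + (-8) = 6794; answer 6794
Part II: B1 = 6794; d = 6; total draws C(12,3) = 220; favorable C(6,3) = 20; P = 1/11; answer 1/11
Part III: B2 = 1/11; threaded value p + q = 12; r = -5; remainder = value at the root: 6*(-5)^3 - 1*(-5)^2 + 2*(-5)^1 + 5 = (-750) + (-25) + (-10) + (5) = -780; answer -780

-780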